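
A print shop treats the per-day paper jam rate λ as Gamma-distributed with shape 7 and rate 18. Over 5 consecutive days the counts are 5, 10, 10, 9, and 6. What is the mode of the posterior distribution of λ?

Total count: 5 + 10 + 10 + 9 + 6 = 40.
Total exposure: 5 days.
Gamma(α, β) with Poisson data over total exposure Σt gives posterior Gamma(α+Σx, β+Σt) = Gamma(47, 23).
Posterior mode = (α'−1)/β' = 46/23 = 2.

2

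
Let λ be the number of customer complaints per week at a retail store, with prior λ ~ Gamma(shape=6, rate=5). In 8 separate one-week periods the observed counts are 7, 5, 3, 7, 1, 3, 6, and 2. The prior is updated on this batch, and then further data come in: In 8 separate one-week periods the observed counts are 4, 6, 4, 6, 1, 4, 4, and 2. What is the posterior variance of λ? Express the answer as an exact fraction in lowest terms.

71/441

Total count: 7 + 5 + 3 + 7 + 1 + 3 + 6 + 2 = 34.
Total exposure: 8 weeks.
After the first batch: Gamma(6 + 34, 5 + 8) = Gamma(40, 13).
Total count: 4 + 6 + 4 + 6 + 1 + 4 + 4 + 2 = 31.
Total exposure: 8 weeks.
After the second batch: Gamma(40 + 31, 13 + 8) = Gamma(71, 21).
Posterior variance = α'/β'² = 71/441.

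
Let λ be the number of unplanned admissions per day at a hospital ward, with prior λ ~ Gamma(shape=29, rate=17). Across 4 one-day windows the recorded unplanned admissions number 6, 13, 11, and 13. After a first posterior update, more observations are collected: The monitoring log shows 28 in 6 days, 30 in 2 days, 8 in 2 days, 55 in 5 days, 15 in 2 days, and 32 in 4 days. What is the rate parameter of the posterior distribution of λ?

Total count: 6 + 13 + 11 + 13 = 43.
Total exposure: 4 days.
After the first batch: Gamma(29 + 43, 17 + 4) = Gamma(72, 21).
Total count: 28 + 30 + 8 + 55 + 15 + 32 = 168.
Total exposure: 6 + 2 + 2 + 5 + 2 + 4 = 21 days.
After the second batch: Gamma(72 + 168, 21 + 21) = Gamma(240, 42).

42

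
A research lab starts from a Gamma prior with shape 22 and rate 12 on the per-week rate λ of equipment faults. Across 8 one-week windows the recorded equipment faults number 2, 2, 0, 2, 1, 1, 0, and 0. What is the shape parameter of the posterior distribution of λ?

30

Total count: 2 + 2 + 0 + 2 + 1 + 1 + 0 + 0 = 8.
Total exposure: 8 weeks.
Posterior: α' = 22 + 8 = 30, β' = 12 + 8 = 20.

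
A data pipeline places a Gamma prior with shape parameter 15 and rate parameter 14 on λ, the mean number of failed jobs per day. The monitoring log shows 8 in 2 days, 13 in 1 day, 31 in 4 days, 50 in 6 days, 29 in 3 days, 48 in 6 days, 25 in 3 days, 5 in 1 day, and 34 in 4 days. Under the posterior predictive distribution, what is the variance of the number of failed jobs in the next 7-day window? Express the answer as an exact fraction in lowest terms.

Total count: 8 + 13 + 31 + 50 + 29 + 48 + 25 + 5 + 34 = 243.
Total exposure: 2 + 1 + 4 + 6 + 3 + 6 + 3 + 1 + 4 = 30 days.
Gamma(α, β) with Poisson data over total exposure Σt gives posterior Gamma(α+Σx, β+Σt) = Gamma(258, 44).
The posterior predictive for a window of length T is Negative Binomial with variance T·α'·(β'+T)/β'² = 7·258·51/1936 = 46053/968.

46053/968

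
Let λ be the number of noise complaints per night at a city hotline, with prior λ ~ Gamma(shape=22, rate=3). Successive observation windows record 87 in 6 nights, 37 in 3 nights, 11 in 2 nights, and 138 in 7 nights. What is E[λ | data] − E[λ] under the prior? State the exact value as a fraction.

47/7

Total count: 87 + 37 + 11 + 138 = 273.
Total exposure: 6 + 3 + 2 + 7 = 18 nights.
Gamma(α, β) with Poisson data over total exposure Σt gives posterior Gamma(α+Σx, β+Σt) = Gamma(295, 21).
Posterior mean = 295/21 = 295/21; prior mean = 22/3 = 22/3. Difference = 295/21 − 22/3 = 47/7.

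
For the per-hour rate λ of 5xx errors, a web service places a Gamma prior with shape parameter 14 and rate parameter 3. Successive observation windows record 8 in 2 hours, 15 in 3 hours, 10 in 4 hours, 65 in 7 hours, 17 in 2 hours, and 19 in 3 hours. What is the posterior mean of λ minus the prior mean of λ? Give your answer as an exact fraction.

3/2

Total count: 8 + 15 + 10 + 65 + 17 + 19 = 134.
Total exposure: 2 + 3 + 4 + 7 + 2 + 3 = 21 hours.
Gamma(α, β) with Poisson data over total exposure Σt gives posterior Gamma(α+Σx, β+Σt) = Gamma(148, 24).
Posterior mean = 148/24 = 37/6; prior mean = 14/3 = 14/3. Difference = 37/6 − 14/3 = 3/2.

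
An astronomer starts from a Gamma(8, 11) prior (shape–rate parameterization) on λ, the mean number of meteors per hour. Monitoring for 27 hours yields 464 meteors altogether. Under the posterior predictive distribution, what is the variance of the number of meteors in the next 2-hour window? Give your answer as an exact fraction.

Total count 464 over total exposure 27 hours.
By Gamma–Poisson conjugacy, the posterior is Gamma(α + Σx, β + Σt) = Gamma(8 + 464, 11 + 27) = Gamma(472, 38).
The posterior predictive for a window of length T is Negative Binomial with variance T·α'·(β'+T)/β'² = 2·472·40/1444 = 9440/361.

9440/361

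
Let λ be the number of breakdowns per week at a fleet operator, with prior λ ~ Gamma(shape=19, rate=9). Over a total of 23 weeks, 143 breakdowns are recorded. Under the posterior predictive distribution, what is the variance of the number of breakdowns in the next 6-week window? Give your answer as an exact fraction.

Total count 143 over total exposure 23 weeks.
By Gamma–Poisson conjugacy, the posterior is Gamma(α + Σx, β + Σt) = Gamma(19 + 143, 9 + 23) = Gamma(162, 32).
The posterior predictive for a window of length T is Negative Binomial with variance T·α'·(β'+T)/β'² = 6·162·38/1024 = 4617/128.

4617/128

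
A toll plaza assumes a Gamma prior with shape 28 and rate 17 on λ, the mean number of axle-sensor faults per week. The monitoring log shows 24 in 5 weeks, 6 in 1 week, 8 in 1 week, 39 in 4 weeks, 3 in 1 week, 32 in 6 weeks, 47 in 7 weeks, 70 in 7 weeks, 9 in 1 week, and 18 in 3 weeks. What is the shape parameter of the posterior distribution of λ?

284

Total count: 24 + 6 + 8 + 39 + 3 + 32 + 47 + 70 + 9 + 18 = 256.
Total exposure: 5 + 1 + 1 + 4 + 1 + 6 + 7 + 7 + 1 + 3 = 36 weeks.
Posterior: α' = 28 + 256 = 284, β' = 17 + 36 = 53.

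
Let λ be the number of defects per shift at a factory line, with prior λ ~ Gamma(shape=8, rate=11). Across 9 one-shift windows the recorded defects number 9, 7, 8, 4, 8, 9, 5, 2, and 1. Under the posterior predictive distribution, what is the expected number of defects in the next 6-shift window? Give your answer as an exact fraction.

Total count: 9 + 7 + 8 + 4 + 8 + 9 + 5 + 2 + 1 = 53.
Total exposure: 9 shifts.
Conjugate update: add total count to the shape and total exposure to the rate, giving Gamma(61, 20).
Predictive mean over a 6-shift window = T·E[λ|data] = 6·61/20 = 183/10.

183/10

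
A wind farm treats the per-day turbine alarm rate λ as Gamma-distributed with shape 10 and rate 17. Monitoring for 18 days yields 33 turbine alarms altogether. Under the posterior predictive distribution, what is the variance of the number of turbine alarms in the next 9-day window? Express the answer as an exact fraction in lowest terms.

Total count 33 over total exposure 18 days.
By Gamma–Poisson conjugacy, the posterior is Gamma(α + Σx, β + Σt) = Gamma(10 + 33, 17 + 18) = Gamma(43, 35).
The posterior predictive for a window of length T is Negative Binomial with variance T·α'·(β'+T)/β'² = 9·43·44/1225 = 17028/1225.

17028/1225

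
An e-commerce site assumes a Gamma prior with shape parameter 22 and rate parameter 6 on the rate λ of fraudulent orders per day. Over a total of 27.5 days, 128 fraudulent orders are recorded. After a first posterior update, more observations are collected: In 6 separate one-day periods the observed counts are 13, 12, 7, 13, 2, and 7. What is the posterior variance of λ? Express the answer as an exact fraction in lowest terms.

816/6241

Total count 128 over total exposure 27.5 days.
After the first batch: Gamma(22 + 128, 6 + 27.5) = Gamma(150, 67/2).
Total count: 13 + 12 + 7 + 13 + 2 + 7 = 54.
Total exposure: 6 days.
After the second batch: Gamma(150 + 54, 67/2 + 6) = Gamma(204, 79/2).
Posterior variance = α'/β'² = 204/(6241/4) = 816/6241.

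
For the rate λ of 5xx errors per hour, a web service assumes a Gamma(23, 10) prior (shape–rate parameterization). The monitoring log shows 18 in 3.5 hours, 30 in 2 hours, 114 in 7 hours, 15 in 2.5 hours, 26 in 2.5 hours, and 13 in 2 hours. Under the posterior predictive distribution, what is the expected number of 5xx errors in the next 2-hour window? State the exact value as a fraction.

Total count: 18 + 30 + 114 + 15 + 26 + 13 = 216.
Total exposure: 3.5 + 2 + 7 + 2.5 + 2.5 + 2 = 19.5 hours.
Conjugate update: add total count to the shape and total exposure to the rate, giving Gamma(239, 59/2).
Predictive mean over a 2-hour window = T·E[λ|data] = 2·239/(59/2) = 956/59.

956/59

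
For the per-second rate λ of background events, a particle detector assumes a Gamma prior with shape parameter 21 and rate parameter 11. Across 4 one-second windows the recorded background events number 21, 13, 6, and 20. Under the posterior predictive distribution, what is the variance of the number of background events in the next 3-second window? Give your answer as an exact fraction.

Total count: 21 + 13 + 6 + 20 = 60.
Total exposure: 4 seconds.
Posterior: α' = 21 + 60 = 81, β' = 11 + 4 = 15.
The posterior predictive for a window of length T is Negative Binomial with variance T·α'·(β'+T)/β'² = 3·81·18/225 = 486/25.

486/25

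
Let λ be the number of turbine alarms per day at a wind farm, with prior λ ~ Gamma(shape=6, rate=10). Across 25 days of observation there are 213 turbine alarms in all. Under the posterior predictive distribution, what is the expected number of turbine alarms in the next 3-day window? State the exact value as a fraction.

657/35

Total count 213 over total exposure 25 days.
The Gamma prior is conjugate for the Poisson rate, so λ | data ~ Gamma(6+213, 10+25) = Gamma(219, 35).
Predictive mean over a 3-day window = T·E[λ|data] = 3·219/35 = 657/35.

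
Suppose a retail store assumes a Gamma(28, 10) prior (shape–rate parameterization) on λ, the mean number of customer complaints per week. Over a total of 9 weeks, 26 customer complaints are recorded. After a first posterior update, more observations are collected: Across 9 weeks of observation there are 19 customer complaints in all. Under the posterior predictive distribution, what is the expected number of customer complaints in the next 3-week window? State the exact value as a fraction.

219/28

Total count 26 over total exposure 9 weeks.
After the first batch: Gamma(28 + 26, 10 + 9) = Gamma(54, 19).
Total count 19 over total exposure 9 weeks.
After the second batch: Gamma(54 + 19, 19 + 9) = Gamma(73, 28).
Predictive mean over a 3-week window = T·E[λ|data] = 3·73/28 = 219/28.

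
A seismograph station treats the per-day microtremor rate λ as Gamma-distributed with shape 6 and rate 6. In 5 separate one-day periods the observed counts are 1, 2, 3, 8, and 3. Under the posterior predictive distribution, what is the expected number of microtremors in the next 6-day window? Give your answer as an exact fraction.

138/11

Total count: 1 + 2 + 3 + 8 + 3 = 17.
Total exposure: 5 days.
Gamma(α, β) with Poisson data over total exposure Σt gives posterior Gamma(α+Σx, β+Σt) = Gamma(23, 11).
Predictive mean over a 6-day window = T·E[λ|data] = 6·23/11 = 138/11.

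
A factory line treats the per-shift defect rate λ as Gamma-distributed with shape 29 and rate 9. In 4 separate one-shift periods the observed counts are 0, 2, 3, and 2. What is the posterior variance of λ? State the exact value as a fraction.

36/169

Total count: 0 + 2 + 3 + 2 = 7.
Total exposure: 4 shifts.
Posterior: α' = 29 + 7 = 36, β' = 9 + 4 = 13.
Posterior variance = α'/β'² = 36/169.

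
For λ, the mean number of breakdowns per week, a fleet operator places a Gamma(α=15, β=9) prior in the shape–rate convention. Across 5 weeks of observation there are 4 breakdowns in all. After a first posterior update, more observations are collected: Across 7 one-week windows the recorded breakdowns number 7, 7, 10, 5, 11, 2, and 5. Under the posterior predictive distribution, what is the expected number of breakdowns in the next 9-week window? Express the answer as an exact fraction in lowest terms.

198/7

Total count 4 over total exposure 5 weeks.
After the first batch: Gamma(15 + 4, 9 + 5) = Gamma(19, 14).
Total count: 7 + 7 + 10 + 5 + 11 + 2 + 5 = 47.
Total exposure: 7 weeks.
After the second batch: Gamma(19 + 47, 14 + 7) = Gamma(66, 21).
Predictive mean over a 9-week window = T·E[λ|data] = 9·66/21 = 198/7.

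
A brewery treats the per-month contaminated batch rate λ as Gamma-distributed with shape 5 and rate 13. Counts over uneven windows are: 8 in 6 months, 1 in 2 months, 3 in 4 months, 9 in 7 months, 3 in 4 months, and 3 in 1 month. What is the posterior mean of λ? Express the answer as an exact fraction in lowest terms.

32/37

Total count: 8 + 1 + 3 + 9 + 3 + 3 = 27.
Total exposure: 6 + 2 + 4 + 7 + 4 + 1 = 24 months.
The Gamma prior is conjugate for the Poisson rate, so λ | data ~ Gamma(5+27, 13+24) = Gamma(32, 37).
Posterior mean = α'/β' = 32/37.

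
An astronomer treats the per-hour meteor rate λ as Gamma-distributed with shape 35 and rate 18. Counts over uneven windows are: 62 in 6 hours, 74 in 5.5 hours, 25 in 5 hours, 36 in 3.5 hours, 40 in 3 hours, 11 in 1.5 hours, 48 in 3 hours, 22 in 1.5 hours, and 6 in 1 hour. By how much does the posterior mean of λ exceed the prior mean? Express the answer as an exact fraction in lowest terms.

797/144

Total count: 62 + 74 + 25 + 36 + 40 + 11 + 48 + 22 + 6 = 324.
Total exposure: 6 + 5.5 + 5 + 3.5 + 3 + 1.5 + 3 + 1.5 + 1 = 30 hours.
By Gamma–Poisson conjugacy, the posterior is Gamma(α + Σx, β + Σt) = Gamma(35 + 324, 18 + 30) = Gamma(359, 48).
Posterior mean = 359/48 = 359/48; prior mean = 35/18 = 35/18. Difference = 359/48 − 35/18 = 797/144.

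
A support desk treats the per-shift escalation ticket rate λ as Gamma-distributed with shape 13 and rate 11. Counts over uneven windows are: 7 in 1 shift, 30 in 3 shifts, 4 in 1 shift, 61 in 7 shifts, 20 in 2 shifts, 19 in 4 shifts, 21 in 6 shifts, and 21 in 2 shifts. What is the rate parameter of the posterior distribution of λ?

37

Total count: 7 + 30 + 4 + 61 + 20 + 19 + 21 + 21 = 183.
Total exposure: 1 + 3 + 1 + 7 + 2 + 4 + 6 + 2 = 26 shifts.
Conjugate update: add total count to the shape and total exposure to the rate, giving Gamma(196, 37).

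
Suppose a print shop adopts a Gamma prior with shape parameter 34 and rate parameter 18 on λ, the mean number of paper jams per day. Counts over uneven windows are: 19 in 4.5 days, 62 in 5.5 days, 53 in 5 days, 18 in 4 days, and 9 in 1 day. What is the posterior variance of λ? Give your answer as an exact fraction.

195/1444

Total count: 19 + 62 + 53 + 18 + 9 = 161.
Total exposure: 4.5 + 5.5 + 5 + 4 + 1 = 20 days.
Conjugate update: add total count to the shape and total exposure to the rate, giving Gamma(195, 38).
Posterior variance = α'/β'² = 195/1444.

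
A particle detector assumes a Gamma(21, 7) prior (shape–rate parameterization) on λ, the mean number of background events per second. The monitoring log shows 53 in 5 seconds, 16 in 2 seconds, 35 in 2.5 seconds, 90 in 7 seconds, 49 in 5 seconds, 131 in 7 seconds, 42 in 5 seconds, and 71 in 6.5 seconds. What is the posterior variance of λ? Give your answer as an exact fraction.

508/2209

Total count: 53 + 16 + 35 + 90 + 49 + 131 + 42 + 71 = 487.
Total exposure: 5 + 2 + 2.5 + 7 + 5 + 7 + 5 + 6.5 = 40 seconds.
The Gamma prior is conjugate for the Poisson rate, so λ | data ~ Gamma(21+487, 7+40) = Gamma(508, 47).
Posterior variance = α'/β'² = 508/2209.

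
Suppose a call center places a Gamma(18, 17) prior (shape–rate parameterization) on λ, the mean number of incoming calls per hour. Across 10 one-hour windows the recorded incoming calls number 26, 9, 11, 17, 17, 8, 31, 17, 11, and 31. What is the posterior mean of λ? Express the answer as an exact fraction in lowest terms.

Total count: 26 + 9 + 11 + 17 + 17 + 8 + 31 + 17 + 11 + 31 = 178.
Total exposure: 10 hours.
Posterior: α' = 18 + 178 = 196, β' = 17 + 10 = 27.
Posterior mean = α'/β' = 196/27.

196/27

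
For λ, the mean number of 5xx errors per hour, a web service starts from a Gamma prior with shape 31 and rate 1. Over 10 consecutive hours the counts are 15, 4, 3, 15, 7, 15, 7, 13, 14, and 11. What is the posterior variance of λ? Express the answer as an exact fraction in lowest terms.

Total count: 15 + 4 + 3 + 15 + 7 + 15 + 7 + 13 + 14 + 11 = 104.
Total exposure: 10 hours.
By Gamma–Poisson conjugacy, the posterior is Gamma(α + Σx, β + Σt) = Gamma(31 + 104, 1 + 10) = Gamma(135, 11).
Posterior variance = α'/β'² = 135/121.

135/121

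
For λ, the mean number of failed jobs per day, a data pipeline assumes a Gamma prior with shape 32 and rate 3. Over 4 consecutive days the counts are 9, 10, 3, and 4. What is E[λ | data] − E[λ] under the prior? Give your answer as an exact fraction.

Total count: 9 + 10 + 3 + 4 = 26.
Total exposure: 4 days.
Gamma(α, β) with Poisson data over total exposure Σt gives posterior Gamma(α+Σx, β+Σt) = Gamma(58, 7).
Posterior mean = 58/7 = 58/7; prior mean = 32/3 = 32/3. Difference = 58/7 − 32/3 = -50/21.

-50/21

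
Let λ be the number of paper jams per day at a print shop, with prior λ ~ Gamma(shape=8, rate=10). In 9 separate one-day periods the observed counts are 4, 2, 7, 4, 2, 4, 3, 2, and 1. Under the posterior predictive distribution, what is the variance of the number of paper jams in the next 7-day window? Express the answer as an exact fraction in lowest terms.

Total count: 4 + 2 + 7 + 4 + 2 + 4 + 3 + 2 + 1 = 29.
Total exposure: 9 days.
By Gamma–Poisson conjugacy, the posterior is Gamma(α + Σx, β + Σt) = Gamma(8 + 29, 10 + 9) = Gamma(37, 19).
The posterior predictive for a window of length T is Negative Binomial with variance T·α'·(β'+T)/β'² = 7·37·26/361 = 6734/361.

6734/361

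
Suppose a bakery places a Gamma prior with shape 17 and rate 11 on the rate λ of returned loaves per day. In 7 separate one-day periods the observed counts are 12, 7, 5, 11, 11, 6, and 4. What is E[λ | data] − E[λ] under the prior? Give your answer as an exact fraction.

Total count: 12 + 7 + 5 + 11 + 11 + 6 + 4 = 56.
Total exposure: 7 days.
Posterior: α' = 17 + 56 = 73, β' = 11 + 7 = 18.
Posterior mean = 73/18 = 73/18; prior mean = 17/11 = 17/11. Difference = 73/18 − 17/11 = 497/198.

497/198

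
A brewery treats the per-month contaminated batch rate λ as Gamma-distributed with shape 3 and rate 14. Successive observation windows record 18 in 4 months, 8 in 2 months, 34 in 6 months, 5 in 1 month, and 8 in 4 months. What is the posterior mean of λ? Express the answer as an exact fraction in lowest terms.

76/31

Total count: 18 + 8 + 34 + 5 + 8 = 73.
Total exposure: 4 + 2 + 6 + 1 + 4 = 17 months.
The Gamma prior is conjugate for the Poisson rate, so λ | data ~ Gamma(3+73, 14+17) = Gamma(76, 31).
Posterior mean = α'/β' = 76/31.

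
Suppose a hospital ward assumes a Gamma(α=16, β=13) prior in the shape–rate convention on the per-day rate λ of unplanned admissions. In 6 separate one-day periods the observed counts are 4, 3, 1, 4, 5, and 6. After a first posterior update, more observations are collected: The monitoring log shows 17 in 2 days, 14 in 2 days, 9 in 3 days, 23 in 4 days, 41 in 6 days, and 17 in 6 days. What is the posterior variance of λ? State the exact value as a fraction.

Total count: 4 + 3 + 1 + 4 + 5 + 6 = 23.
Total exposure: 6 days.
After the first batch: Gamma(16 + 23, 13 + 6) = Gamma(39, 19).
Total count: 17 + 14 + 9 + 23 + 41 + 17 = 121.
Total exposure: 2 + 2 + 3 + 4 + 6 + 6 = 23 days.
After the second batch: Gamma(39 + 121, 19 + 23) = Gamma(160, 42).
Posterior variance = α'/β'² = 160/1764 = 40/441.

40/441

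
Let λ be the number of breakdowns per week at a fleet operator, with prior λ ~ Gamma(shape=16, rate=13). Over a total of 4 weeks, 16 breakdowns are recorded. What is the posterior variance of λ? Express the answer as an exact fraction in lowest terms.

Total count 16 over total exposure 4 weeks.
By Gamma–Poisson conjugacy, the posterior is Gamma(α + Σx, β + Σt) = Gamma(16 + 16, 13 + 4) = Gamma(32, 17).
Posterior variance = α'/β'² = 32/289.

32/289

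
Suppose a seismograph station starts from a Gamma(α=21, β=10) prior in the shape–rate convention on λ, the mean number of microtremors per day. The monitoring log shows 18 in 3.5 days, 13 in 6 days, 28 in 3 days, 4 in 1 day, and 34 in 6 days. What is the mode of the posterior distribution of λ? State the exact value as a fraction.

234/59

Total count: 18 + 13 + 28 + 4 + 34 = 97.
Total exposure: 3.5 + 6 + 3 + 1 + 6 = 19.5 days.
Conjugate update: add total count to the shape and total exposure to the rate, giving Gamma(118, 59/2).
Posterior mode = (α'−1)/β' = 117/(59/2) = 234/59.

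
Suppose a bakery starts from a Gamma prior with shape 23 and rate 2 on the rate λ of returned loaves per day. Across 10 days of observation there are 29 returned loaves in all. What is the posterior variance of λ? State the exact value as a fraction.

13/36

Total count 29 over total exposure 10 days.
Gamma(α, β) with Poisson data over total exposure Σt gives posterior Gamma(α+Σx, β+Σt) = Gamma(52, 12).
Posterior variance = α'/β'² = 52/144 = 13/36.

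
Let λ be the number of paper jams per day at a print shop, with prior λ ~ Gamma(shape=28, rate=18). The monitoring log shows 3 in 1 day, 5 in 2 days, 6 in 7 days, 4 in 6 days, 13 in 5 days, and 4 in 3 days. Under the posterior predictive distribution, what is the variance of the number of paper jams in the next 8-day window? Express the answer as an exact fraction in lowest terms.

100/7

Total count: 3 + 5 + 6 + 4 + 13 + 4 = 35.
Total exposure: 1 + 2 + 7 + 6 + 5 + 3 = 24 days.
Gamma(α, β) with Poisson data over total exposure Σt gives posterior Gamma(α+Σx, β+Σt) = Gamma(63, 42).
The posterior predictive for a window of length T is Negative Binomial with variance T·α'·(β'+T)/β'² = 8·63·50/1764 = 100/7.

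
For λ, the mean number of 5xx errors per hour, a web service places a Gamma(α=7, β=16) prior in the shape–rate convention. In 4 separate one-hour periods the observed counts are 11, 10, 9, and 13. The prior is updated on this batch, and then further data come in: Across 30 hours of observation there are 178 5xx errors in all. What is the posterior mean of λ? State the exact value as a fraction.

114/25

Total count: 11 + 10 + 9 + 13 = 43.
Total exposure: 4 hours.
After the first batch: Gamma(7 + 43, 16 + 4) = Gamma(50, 20).
Total count 178 over total exposure 30 hours.
After the second batch: Gamma(50 + 178, 20 + 30) = Gamma(228, 50).
Posterior mean = α'/β' = 228/50 = 114/25.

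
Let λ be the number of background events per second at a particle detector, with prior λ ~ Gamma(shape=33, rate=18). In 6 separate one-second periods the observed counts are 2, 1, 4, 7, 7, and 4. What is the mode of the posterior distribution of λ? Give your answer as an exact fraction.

Total count: 2 + 1 + 4 + 7 + 7 + 4 = 25.
Total exposure: 6 seconds.
Posterior: α' = 33 + 25 = 58, β' = 18 + 6 = 24.
Posterior mode = (α'−1)/β' = 57/24 = 19/8.

19/8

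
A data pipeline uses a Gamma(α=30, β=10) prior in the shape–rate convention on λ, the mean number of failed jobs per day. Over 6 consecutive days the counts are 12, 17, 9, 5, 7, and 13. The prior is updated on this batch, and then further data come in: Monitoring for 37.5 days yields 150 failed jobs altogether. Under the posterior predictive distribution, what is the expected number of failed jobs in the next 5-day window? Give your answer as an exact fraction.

Total count: 12 + 17 + 9 + 5 + 7 + 13 = 63.
Total exposure: 6 days.
After the first batch: Gamma(30 + 63, 10 + 6) = Gamma(93, 16).
Total count 150 over total exposure 37.5 days.
After the second batch: Gamma(93 + 150, 16 + 37.5) = Gamma(243, 107/2).
Predictive mean over a 5-day window = T·E[λ|data] = 5·243/(107/2) = 2430/107.

2430/107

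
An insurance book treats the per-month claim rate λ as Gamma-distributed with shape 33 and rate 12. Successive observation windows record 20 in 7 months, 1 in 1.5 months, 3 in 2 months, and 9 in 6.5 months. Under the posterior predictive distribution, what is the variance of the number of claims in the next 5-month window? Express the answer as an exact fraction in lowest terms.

Total count: 20 + 1 + 3 + 9 = 33.
Total exposure: 7 + 1.5 + 2 + 6.5 = 17 months.
Posterior: α' = 33 + 33 = 66, β' = 12 + 17 = 29.
The posterior predictive for a window of length T is Negative Binomial with variance T·α'·(β'+T)/β'² = 5·66·34/841 = 11220/841.

11220/841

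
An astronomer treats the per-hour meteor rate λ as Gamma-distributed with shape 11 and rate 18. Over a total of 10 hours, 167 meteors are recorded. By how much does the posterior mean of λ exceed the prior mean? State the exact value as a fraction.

362/63

Total count 167 over total exposure 10 hours.
Conjugate update: add total count to the shape and total exposure to the rate, giving Gamma(178, 28).
Posterior mean = 178/28 = 89/14; prior mean = 11/18 = 11/18. Difference = 89/14 − 11/18 = 362/63.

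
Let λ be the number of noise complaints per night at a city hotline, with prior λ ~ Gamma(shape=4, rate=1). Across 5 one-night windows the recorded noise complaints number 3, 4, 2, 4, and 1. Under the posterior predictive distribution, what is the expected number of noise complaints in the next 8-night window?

24

Total count: 3 + 4 + 2 + 4 + 1 = 14.
Total exposure: 5 nights.
Conjugate update: add total count to the shape and total exposure to the rate, giving Gamma(18, 6).
Predictive mean over an 8-night window = T·E[λ|data] = 8·18/6 = 24.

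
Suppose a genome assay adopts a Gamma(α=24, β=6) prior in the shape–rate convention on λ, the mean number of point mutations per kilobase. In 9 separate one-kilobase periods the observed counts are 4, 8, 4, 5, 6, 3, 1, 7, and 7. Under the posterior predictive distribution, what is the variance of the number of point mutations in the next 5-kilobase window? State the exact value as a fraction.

Total count: 4 + 8 + 4 + 5 + 6 + 3 + 1 + 7 + 7 = 45.
Total exposure: 9 kilobases.
Posterior: α' = 24 + 45 = 69, β' = 6 + 9 = 15.
The posterior predictive for a window of length T is Negative Binomial with variance T·α'·(β'+T)/β'² = 5·69·20/225 = 92/3.

92/3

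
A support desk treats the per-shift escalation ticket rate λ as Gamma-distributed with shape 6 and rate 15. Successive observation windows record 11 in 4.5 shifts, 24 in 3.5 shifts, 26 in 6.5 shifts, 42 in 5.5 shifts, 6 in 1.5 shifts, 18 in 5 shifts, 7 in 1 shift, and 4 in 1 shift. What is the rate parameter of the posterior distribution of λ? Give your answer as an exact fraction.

Total count: 11 + 24 + 26 + 42 + 6 + 18 + 7 + 4 = 138.
Total exposure: 4.5 + 3.5 + 6.5 + 5.5 + 1.5 + 5 + 1 + 1 = 28.5 shifts.
Gamma(α, β) with Poisson data over total exposure Σt gives posterior Gamma(α+Σx, β+Σt) = Gamma(144, 87/2).

87/2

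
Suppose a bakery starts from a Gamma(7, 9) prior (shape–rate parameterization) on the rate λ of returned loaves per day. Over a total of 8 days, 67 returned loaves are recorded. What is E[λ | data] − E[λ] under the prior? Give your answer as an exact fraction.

547/153

Total count 67 over total exposure 8 days.
Conjugate update: add total count to the shape and total exposure to the rate, giving Gamma(74, 17).
Posterior mean = 74/17 = 74/17; prior mean = 7/9 = 7/9. Difference = 74/17 − 7/9 = 547/153.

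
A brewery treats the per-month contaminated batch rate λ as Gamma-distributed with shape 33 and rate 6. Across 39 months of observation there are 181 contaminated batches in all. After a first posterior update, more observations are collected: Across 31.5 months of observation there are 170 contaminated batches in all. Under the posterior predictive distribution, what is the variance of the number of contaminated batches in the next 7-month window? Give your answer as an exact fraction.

Total count 181 over total exposure 39 months.
After the first batch: Gamma(33 + 181, 6 + 39) = Gamma(214, 45).
Total count 170 over total exposure 31.5 months.
After the second batch: Gamma(214 + 170, 45 + 31.5) = Gamma(384, 153/2).
The posterior predictive for a window of length T is Negative Binomial with variance T·α'·(β'+T)/β'² = 7·384·(167/2)/(23409/4) = 299264/7803.

299264/7803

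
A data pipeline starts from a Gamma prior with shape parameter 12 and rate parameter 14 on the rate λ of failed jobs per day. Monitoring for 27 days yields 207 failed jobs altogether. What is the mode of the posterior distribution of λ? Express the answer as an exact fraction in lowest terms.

Total count 207 over total exposure 27 days.
Posterior: α' = 12 + 207 = 219, β' = 14 + 27 = 41.
Posterior mode = (α'−1)/β' = 218/41.

218/41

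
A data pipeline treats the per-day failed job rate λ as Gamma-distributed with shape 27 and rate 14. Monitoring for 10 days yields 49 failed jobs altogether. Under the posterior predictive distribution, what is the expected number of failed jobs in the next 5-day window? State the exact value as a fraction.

Total count 49 over total exposure 10 days.
Posterior: α' = 27 + 49 = 76, β' = 14 + 10 = 24.
Predictive mean over a 5-day window = T·E[λ|data] = 5·76/24 = 95/6.

95/6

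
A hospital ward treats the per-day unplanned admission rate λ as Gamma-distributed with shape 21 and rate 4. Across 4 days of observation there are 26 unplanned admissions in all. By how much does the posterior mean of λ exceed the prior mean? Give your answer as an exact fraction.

Total count 26 over total exposure 4 days.
Gamma(α, β) with Poisson data over total exposure Σt gives posterior Gamma(α+Σx, β+Σt) = Gamma(47, 8).
Posterior mean = 47/8 = 47/8; prior mean = 21/4 = 21/4. Difference = 47/8 − 21/4 = 5/8.

5/8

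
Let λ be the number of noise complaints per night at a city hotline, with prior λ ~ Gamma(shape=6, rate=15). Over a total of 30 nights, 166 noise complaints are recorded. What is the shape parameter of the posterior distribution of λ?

172

Total count 166 over total exposure 30 nights.
Gamma(α, β) with Poisson data over total exposure Σt gives posterior Gamma(α+Σx, β+Σt) = Gamma(172, 45).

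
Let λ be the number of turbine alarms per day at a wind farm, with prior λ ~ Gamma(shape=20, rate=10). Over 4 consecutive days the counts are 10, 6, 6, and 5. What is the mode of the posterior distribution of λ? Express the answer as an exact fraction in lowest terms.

Total count: 10 + 6 + 6 + 5 = 27.
Total exposure: 4 days.
Posterior: α' = 20 + 27 = 47, β' = 10 + 4 = 14.
Posterior mode = (α'−1)/β' = 46/14 = 23/7.

23/7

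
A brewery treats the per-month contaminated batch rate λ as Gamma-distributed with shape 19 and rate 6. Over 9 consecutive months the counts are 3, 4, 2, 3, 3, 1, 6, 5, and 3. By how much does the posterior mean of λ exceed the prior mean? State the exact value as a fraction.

1/10

Total count: 3 + 4 + 2 + 3 + 3 + 1 + 6 + 5 + 3 = 30.
Total exposure: 9 months.
By Gamma–Poisson conjugacy, the posterior is Gamma(α + Σx, β + Σt) = Gamma(19 + 30, 6 + 9) = Gamma(49, 15).
Posterior mean = 49/15 = 49/15; prior mean = 19/6 = 19/6. Difference = 49/15 − 19/6 = 1/10.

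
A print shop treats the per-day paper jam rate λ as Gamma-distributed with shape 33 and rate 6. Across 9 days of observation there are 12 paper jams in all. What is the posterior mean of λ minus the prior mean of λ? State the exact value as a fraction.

Total count 12 over total exposure 9 days.
Gamma(α, β) with Poisson data over total exposure Σt gives posterior Gamma(α+Σx, β+Σt) = Gamma(45, 15).
Posterior mean = 45/15 = 3; prior mean = 33/6 = 11/2. Difference = 3 − 11/2 = -5/2.

-5/2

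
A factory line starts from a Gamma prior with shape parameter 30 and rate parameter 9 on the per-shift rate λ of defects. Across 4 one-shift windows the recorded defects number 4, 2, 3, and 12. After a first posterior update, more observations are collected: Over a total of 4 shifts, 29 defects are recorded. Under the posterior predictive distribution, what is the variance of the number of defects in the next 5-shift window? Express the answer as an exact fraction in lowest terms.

Total count: 4 + 2 + 3 + 12 = 21.
Total exposure: 4 shifts.
After the first batch: Gamma(30 + 21, 9 + 4) = Gamma(51, 13).
Total count 29 over total exposure 4 shifts.
After the second batch: Gamma(51 + 29, 13 + 4) = Gamma(80, 17).
The posterior predictive for a window of length T is Negative Binomial with variance T·α'·(β'+T)/β'² = 5·80·22/289 = 8800/289.

8800/289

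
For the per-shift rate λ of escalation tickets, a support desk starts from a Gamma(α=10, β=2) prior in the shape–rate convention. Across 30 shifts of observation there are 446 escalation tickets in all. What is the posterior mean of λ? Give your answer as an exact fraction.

57/4

Total count 446 over total exposure 30 shifts.
By Gamma–Poisson conjugacy, the posterior is Gamma(α + Σx, β + Σt) = Gamma(10 + 446, 2 + 30) = Gamma(456, 32).
Posterior mean = α'/β' = 456/32 = 57/4.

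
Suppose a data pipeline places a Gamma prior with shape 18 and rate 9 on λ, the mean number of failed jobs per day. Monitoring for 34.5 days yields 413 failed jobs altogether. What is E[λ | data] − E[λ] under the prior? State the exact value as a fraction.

688/87

Total count 413 over total exposure 34.5 days.
The Gamma prior is conjugate for the Poisson rate, so λ | data ~ Gamma(18+413, 9+34.5) = Gamma(431, 87/2).
Posterior mean = 431/(87/2) = 862/87; prior mean = 18/9 = 2. Difference = 862/87 − 2 = 688/87.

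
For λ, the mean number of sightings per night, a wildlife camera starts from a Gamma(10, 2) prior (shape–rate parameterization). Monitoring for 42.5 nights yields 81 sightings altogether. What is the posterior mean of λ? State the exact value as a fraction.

Total count 81 over total exposure 42.5 nights.
Posterior: α' = 10 + 81 = 91, β' = 2 + 42.5 = 89/2.
Posterior mean = α'/β' = 91/(89/2) = 182/89.

182/89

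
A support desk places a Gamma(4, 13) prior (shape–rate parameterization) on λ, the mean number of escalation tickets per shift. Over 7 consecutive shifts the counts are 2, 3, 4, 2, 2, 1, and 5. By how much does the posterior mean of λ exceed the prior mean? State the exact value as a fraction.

Total count: 2 + 3 + 4 + 2 + 2 + 1 + 5 = 19.
Total exposure: 7 shifts.
By Gamma–Poisson conjugacy, the posterior is Gamma(α + Σx, β + Σt) = Gamma(4 + 19, 13 + 7) = Gamma(23, 20).
Posterior mean = 23/20 = 23/20; prior mean = 4/13 = 4/13. Difference = 23/20 − 4/13 = 219/260.

219/260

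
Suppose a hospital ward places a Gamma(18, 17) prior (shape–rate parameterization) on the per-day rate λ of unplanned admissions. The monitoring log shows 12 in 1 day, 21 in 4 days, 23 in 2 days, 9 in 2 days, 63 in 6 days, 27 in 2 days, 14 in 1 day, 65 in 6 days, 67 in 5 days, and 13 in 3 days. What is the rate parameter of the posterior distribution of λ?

49

Total count: 12 + 21 + 23 + 9 + 63 + 27 + 14 + 65 + 67 + 13 = 314.
Total exposure: 1 + 4 + 2 + 2 + 6 + 2 + 1 + 6 + 5 + 3 = 32 days.
Gamma(α, β) with Poisson data over total exposure Σt gives posterior Gamma(α+Σx, β+Σt) = Gamma(332, 49).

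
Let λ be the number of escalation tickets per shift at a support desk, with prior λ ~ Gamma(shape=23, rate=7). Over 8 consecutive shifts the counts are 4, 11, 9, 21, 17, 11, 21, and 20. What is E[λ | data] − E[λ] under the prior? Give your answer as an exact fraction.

Total count: 4 + 11 + 9 + 21 + 17 + 11 + 21 + 20 = 114.
Total exposure: 8 shifts.
Gamma(α, β) with Poisson data over total exposure Σt gives posterior Gamma(α+Σx, β+Σt) = Gamma(137, 15).
Posterior mean = 137/15 = 137/15; prior mean = 23/7 = 23/7. Difference = 137/15 − 23/7 = 614/105.

614/105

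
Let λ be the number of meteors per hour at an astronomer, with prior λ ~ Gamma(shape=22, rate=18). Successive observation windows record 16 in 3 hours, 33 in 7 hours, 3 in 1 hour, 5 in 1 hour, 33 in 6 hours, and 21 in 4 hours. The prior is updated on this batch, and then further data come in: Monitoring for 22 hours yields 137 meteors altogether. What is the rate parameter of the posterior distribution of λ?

62

Total count: 16 + 33 + 3 + 5 + 33 + 21 = 111.
Total exposure: 3 + 7 + 1 + 1 + 6 + 4 = 22 hours.
After the first batch: Gamma(22 + 111, 18 + 22) = Gamma(133, 40).
Total count 137 over total exposure 22 hours.
After the second batch: Gamma(133 + 137, 40 + 22) = Gamma(270, 62).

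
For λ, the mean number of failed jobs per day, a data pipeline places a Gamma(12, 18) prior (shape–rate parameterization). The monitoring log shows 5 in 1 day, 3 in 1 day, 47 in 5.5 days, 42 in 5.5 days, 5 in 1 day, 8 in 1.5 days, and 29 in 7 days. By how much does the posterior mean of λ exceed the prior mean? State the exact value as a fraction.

Total count: 5 + 3 + 47 + 42 + 5 + 8 + 29 = 139.
Total exposure: 1 + 1 + 5.5 + 5.5 + 1 + 1.5 + 7 = 22.5 days.
Gamma(α, β) with Poisson data over total exposure Σt gives posterior Gamma(α+Σx, β+Σt) = Gamma(151, 81/2).
Posterior mean = 151/(81/2) = 302/81; prior mean = 12/18 = 2/3. Difference = 302/81 − 2/3 = 248/81.

248/81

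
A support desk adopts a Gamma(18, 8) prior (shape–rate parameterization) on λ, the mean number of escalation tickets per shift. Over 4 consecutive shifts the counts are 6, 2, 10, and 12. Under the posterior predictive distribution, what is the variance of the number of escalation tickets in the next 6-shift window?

36

Total count: 6 + 2 + 10 + 12 = 30.
Total exposure: 4 shifts.
The Gamma prior is conjugate for the Poisson rate, so λ | data ~ Gamma(18+30, 8+4) = Gamma(48, 12).
The posterior predictive for a window of length T is Negative Binomial with variance T·α'·(β'+T)/β'² = 6·48·18/144 = 36.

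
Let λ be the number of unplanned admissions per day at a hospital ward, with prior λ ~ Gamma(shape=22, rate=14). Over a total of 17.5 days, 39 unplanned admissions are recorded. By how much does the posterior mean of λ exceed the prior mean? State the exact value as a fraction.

23/63

Total count 39 over total exposure 17.5 days.
By Gamma–Poisson conjugacy, the posterior is Gamma(α + Σx, β + Σt) = Gamma(22 + 39, 14 + 17.5) = Gamma(61, 63/2).
Posterior mean = 61/(63/2) = 122/63; prior mean = 22/14 = 11/7. Difference = 122/63 − 11/7 = 23/63.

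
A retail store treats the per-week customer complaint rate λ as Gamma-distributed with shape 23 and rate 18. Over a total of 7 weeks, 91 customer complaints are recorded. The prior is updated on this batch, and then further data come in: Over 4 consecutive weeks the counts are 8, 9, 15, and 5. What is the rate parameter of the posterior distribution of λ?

Total count 91 over total exposure 7 weeks.
After the first batch: Gamma(23 + 91, 18 + 7) = Gamma(114, 25).
Total count: 8 + 9 + 15 + 5 = 37.
Total exposure: 4 weeks.
After the second batch: Gamma(114 + 37, 25 + 4) = Gamma(151, 29).

29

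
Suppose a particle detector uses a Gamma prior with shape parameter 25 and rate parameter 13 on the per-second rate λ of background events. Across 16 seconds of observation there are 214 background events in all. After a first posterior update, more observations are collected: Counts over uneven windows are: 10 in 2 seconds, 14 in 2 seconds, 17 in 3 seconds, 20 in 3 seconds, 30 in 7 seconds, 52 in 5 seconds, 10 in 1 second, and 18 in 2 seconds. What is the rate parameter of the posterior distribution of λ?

54

Total count 214 over total exposure 16 seconds.
After the first batch: Gamma(25 + 214, 13 + 16) = Gamma(239, 29).
Total count: 10 + 14 + 17 + 20 + 30 + 52 + 10 + 18 = 171.
Total exposure: 2 + 2 + 3 + 3 + 7 + 5 + 1 + 2 = 25 seconds.
After the second batch: Gamma(239 + 171, 29 + 25) = Gamma(410, 54).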